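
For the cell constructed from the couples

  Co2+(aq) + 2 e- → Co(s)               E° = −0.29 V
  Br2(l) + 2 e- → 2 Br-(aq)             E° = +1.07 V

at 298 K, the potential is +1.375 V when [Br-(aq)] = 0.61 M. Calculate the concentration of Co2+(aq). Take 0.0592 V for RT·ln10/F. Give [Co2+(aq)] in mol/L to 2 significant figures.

Br₂/Br⁻ is the cathode (higher E°); E°cell = +1.07 − (−0.29) = +1.36 V with n = 2.
Since E = E° − (0.0592/n)·log Q, log Q = n(E° − E)/0.0592 = −0.507.
For Br2(l) + Co(s) → 2 Br-(aq) + Co2+(aq), the reaction quotient is Q = [Br-(aq)]^2·[Co2+(aq)].
Isolating [Co2+(aq)] in Q = 10^{−0.507} yields log [Co2+(aq)] = −0.078, i.e. 0.84 M.

0.84 M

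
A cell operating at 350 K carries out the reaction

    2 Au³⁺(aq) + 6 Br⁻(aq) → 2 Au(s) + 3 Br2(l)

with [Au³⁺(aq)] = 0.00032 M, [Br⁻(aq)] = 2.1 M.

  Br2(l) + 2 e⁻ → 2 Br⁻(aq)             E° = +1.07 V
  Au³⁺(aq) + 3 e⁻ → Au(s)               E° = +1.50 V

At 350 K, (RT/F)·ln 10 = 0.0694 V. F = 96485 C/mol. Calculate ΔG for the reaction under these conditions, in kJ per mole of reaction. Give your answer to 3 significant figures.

−215 kJ/mol

The standard cell potential is +1.50 − (+1.07) = +0.43 V, with n = 6 electrons in the balanced equation.
Here Q = 1 / ([Au³⁺(aq)]^2·[Br⁻(aq)]^6) = 1.14×10^5 (log Q = 5.056), giving E = +0.43 − (0.0694/6)·(5.056) = +0.3715 V.
ΔG = −nFE = −(6)(96485)(+0.3715) J/mol = −215 kJ/mol.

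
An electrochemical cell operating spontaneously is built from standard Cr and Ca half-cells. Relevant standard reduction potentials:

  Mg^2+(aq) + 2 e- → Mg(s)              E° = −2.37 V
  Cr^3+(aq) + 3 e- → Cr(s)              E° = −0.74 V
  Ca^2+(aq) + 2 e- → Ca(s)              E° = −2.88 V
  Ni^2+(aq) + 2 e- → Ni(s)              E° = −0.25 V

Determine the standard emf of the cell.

+2.14 V

The Cr³⁺/Cr couple has the higher E°, so Cr ion is reduced (cathode) and Ca is oxidized (anode).
E°cell = E°(cathode) − E°(anode) = −0.74 − (−2.88) = +2.14 V.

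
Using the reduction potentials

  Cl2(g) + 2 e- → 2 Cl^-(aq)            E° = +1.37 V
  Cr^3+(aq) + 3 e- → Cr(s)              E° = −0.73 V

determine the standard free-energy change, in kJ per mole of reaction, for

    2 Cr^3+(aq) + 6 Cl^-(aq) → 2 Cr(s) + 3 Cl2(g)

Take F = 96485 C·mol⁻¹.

+1216 kJ/mol

In the reaction as written Cr^3+(aq) is reduced, so the Cr³⁺/Cr couple is the cathode and Cl₂/Cl⁻ is the anode.
E°cell = −0.73 − (+1.37) = −2.10 V; balancing electrons gives n = 6.
ΔG° = −nFE°cell = −(6)(96485)(−2.10) J/mol = +1216 kJ/mol.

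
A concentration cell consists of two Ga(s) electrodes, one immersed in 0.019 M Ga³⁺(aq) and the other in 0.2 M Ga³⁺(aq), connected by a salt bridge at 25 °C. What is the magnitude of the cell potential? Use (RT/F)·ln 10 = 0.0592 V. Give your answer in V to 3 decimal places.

For a concentration cell E°cell = 0, since both electrodes use the same couple.
The compartment with the higher Ga³⁺(aq) concentration (0.2 M) acts as the cathode; ions are reduced there and produced at the dilute (0.019 M) anode.
With n = 3, Ecell = −(0.0592/3)·log([dilute]/[conc]) = −(0.0592/3)·log(0.019/0.2) = +0.020 V.

0.020 V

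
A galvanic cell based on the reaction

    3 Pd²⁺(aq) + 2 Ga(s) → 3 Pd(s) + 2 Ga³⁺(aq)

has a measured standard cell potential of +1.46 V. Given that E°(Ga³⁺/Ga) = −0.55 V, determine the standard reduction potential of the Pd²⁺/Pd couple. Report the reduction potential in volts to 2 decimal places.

+0.91 V

In the reaction as written the Pd²⁺/Pd couple is reduced (cathode) and Ga³⁺/Ga is oxidized (anode), so E°cell = E°(Pd²⁺/Pd) − E°(Ga³⁺/Ga).
E°(Pd²⁺/Pd) = E°cell + E°(anode) = +1.46 + (−0.55) = +0.91 V.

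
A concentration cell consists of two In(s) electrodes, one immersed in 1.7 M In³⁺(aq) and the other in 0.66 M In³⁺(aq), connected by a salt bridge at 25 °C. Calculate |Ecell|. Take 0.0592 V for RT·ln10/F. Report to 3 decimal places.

0.008 V

For a concentration cell E°cell = 0, since both electrodes use the same couple.
The compartment with the higher In³⁺(aq) concentration (1.7 M) acts as the cathode; ions are reduced there and produced at the dilute (0.66 M) anode.
With n = 3, Ecell = −(0.0592/3)·log([dilute]/[conc]) = −(0.0592/3)·log(0.66/1.7) = +0.008 V.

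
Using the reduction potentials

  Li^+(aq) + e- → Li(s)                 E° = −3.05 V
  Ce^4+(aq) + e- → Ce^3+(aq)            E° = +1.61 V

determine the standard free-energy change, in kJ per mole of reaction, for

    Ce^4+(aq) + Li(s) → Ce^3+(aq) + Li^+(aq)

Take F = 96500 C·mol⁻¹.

−450 kJ/mol

In the reaction as written Ce^4+(aq) is reduced, so the Ce⁴⁺/Ce³⁺ couple is the cathode and Li⁺/Li is the anode.
E°cell = +1.61 − (−3.05) = +4.66 V; balancing electrons gives n = 1.
ΔG° = −nFE°cell = −(1)(96500)(+4.66) J/mol = −450 kJ/mol.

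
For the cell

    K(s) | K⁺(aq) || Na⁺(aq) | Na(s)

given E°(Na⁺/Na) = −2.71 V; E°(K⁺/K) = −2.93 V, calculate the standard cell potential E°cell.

+0.22 V

By convention the left-hand electrode in cell notation is the anode (oxidation) and the right-hand electrode is the cathode (reduction).
E°cell = E°(right) − E°(left) = −2.71 − (−2.93) = +0.22 V.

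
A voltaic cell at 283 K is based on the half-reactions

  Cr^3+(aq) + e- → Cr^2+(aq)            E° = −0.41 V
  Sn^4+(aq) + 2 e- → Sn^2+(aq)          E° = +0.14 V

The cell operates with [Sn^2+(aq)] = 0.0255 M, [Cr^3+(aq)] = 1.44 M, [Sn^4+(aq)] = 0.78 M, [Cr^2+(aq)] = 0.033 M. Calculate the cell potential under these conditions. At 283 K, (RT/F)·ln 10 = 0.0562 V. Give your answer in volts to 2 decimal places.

+0.50 V

The Sn⁴⁺/Sn²⁺ couple has the more positive E°, so it is the cathode; Cr³⁺/Cr²⁺ is the anode.
The standard potential is +0.14 − (−0.41) = +0.55 V and the balanced reaction transfers n = 2 electrons.
Balancing gives Sn^4+(aq) + 2 Cr^2+(aq) → Sn^2+(aq) + 2 Cr^3+(aq); hence Q = ([Sn^2+(aq)]·[Cr^3+(aq)]^2) / ([Sn^4+(aq)]·[Cr^2+(aq)]^2) = 62.3 (log Q = 1.794).
E = E° − (0.0562/n)·log Q = +0.55 − (0.0562/2)(1.794) = +0.50 V.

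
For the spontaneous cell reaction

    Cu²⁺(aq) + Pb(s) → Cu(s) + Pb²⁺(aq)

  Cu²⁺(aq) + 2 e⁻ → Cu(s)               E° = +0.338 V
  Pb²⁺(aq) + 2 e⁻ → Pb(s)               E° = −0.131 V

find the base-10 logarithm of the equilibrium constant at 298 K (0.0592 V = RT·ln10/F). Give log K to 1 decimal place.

The Cu²⁺/Cu couple is reduced (cathode); E°cell = +0.338 − (−0.131) = +0.469 V with n = 2.
At equilibrium E = 0, so log K = nE°cell / 0.0592 = (2)(+0.469) / 0.0592 = 15.8.

log K = 15.8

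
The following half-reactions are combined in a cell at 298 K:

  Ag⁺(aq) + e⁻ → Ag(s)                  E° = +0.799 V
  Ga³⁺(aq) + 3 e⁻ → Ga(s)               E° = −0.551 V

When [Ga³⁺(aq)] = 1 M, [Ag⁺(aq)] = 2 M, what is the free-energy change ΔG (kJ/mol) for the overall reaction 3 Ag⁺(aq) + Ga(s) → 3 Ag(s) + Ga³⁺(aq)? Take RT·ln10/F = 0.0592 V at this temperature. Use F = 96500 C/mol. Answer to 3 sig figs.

−396 kJ/mol

With Ag⁺/Ag reduced at the cathode, E°cell = +0.799 − (−0.551) = +1.350 V and n = 3.
The reaction quotient is [Ga³⁺(aq)] / [Ag⁺(aq)]^3 = 0.125; by Nernst, E = +1.350 − (0.0592/3)(−0.903) = +1.3678 V.
ΔG = −nFE = −(3)(96500)(+1.3678) J/mol = −396 kJ/mol.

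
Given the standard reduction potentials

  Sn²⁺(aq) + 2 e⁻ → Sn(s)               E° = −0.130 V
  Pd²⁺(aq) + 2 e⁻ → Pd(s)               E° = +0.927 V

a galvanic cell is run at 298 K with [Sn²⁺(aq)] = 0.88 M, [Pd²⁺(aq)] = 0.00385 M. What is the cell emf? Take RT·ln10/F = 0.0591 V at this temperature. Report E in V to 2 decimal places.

+0.99 V

Since E°(Pd²⁺/Pd) > E°(Sn²⁺/Sn), Pd²⁺/Pd serves as the cathode.
The standard potential is +0.927 − (−0.130) = +1.057 V and the balanced reaction transfers n = 2 electrons.
For the overall reaction Pd²⁺(aq) + Sn(s) → Pd(s) + Sn²⁺(aq), Q = [Sn²⁺(aq)] / [Pd²⁺(aq)] = 229, giving log Q = 2.359.
By the Nernst equation, E = +1.057 − (0.0591/2)·(2.359) = +0.99 V.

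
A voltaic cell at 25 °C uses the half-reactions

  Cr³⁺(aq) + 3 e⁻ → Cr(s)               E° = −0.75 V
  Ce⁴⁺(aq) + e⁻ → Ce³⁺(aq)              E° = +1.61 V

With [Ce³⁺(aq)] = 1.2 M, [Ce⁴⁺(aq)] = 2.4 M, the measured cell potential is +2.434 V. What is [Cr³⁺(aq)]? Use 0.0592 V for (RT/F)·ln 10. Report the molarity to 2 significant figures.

0.0014 M

The Ce⁴⁺/Ce³⁺ couple has the larger reduction potential, so it is the cathode: E°cell = +1.61 − (−0.75) = +2.36 V and n = 3.
Rearranging E = E° − (0.0592/n)·log Q gives log Q = 3(+2.36 − (+2.434))/0.0592 = −3.750.
Balancing electrons gives 3 Ce⁴⁺(aq) + Cr(s) → 3 Ce³⁺(aq) + Cr³⁺(aq); thus Q = ([Ce³⁺(aq)]^3·[Cr³⁺(aq)]) / [Ce⁴⁺(aq)]^3.
Solving for the unknown gives log [Cr³⁺(aq)] = −2.847, so [Cr³⁺(aq)] ≈ 0.0014 M.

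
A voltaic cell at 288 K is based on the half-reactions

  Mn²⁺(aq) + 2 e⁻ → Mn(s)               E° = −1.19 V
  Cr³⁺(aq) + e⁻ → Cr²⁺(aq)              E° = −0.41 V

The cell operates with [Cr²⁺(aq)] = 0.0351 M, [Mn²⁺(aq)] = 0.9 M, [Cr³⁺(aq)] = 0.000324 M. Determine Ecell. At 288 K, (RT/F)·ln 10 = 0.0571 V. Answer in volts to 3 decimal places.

+0.665 V

Cr³⁺/Cr²⁺ is reduced (cathode, E° = −0.41 V) and Mn²⁺/Mn is oxidized (anode).
E°cell = E°cat − E°an = −0.41 − (−1.19) = +0.78 V; n = 2.
Balancing gives 2 Cr³⁺(aq) + Mn(s) → 2 Cr²⁺(aq) + Mn²⁺(aq); hence Q = ([Cr²⁺(aq)]^2·[Mn²⁺(aq)]) / [Cr³⁺(aq)]^2 = 1.06×10^4 (log Q = 4.024).
By the Nernst equation, E = +0.78 − (0.0571/2)·(4.024) = +0.665 V.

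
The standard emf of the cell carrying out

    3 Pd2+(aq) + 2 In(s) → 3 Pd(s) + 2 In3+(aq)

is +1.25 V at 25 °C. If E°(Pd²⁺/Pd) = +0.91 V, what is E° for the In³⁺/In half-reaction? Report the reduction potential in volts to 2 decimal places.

In the reaction as written the Pd²⁺/Pd couple is reduced (cathode) and In³⁺/In is oxidized (anode), so E°cell = E°(Pd²⁺/Pd) − E°(In³⁺/In).
E°(In³⁺/In) = E°(cathode) − E°cell = +0.91 − (+1.25) = −0.34 V.

−0.34 V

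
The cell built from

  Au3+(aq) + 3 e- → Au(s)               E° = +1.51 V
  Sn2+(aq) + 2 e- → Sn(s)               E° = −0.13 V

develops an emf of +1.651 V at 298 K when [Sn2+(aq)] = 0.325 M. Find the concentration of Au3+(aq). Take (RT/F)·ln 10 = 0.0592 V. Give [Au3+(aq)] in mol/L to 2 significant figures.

0.67 M

Au³⁺/Au is the cathode (higher E°); E°cell = +1.51 − (−0.13) = +1.64 V with n = 6.
From the Nernst equation, log Q = n(E° − E)/0.0592 = 6·(+1.64 − (+1.651))/0.0592 = −1.115.
The balanced reaction is 2 Au3+(aq) + 3 Sn(s) → 2 Au(s) + 3 Sn2+(aq), so Q = [Sn2+(aq)]^3 / [Au3+(aq)]^2.
Solving for the unknown gives log [Au3+(aq)] = −0.175, so [Au3+(aq)] ≈ 0.67 M.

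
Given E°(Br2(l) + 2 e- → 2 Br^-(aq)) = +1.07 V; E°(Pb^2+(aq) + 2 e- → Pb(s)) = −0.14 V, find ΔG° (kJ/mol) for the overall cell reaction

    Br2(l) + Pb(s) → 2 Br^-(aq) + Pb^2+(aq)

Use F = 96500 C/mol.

In the reaction as written Br2(l) is reduced, so the Br₂/Br⁻ couple is the cathode and Pb²⁺/Pb is the anode.
E°cell = +1.07 − (−0.14) = +1.21 V; balancing electrons gives n = 2.
ΔG° = −nFE°cell = −(2)(96500)(+1.21) J/mol = −234 kJ/mol.

−234 kJ/mol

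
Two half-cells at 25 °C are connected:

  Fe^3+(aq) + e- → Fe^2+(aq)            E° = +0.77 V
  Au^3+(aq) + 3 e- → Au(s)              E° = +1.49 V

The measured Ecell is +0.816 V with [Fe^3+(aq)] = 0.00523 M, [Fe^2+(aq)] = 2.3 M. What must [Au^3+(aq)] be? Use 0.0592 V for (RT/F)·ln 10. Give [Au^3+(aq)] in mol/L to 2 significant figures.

0.00086 M

With Au³⁺/Au at the cathode and Fe³⁺/Fe²⁺ at the anode, E°cell = +1.49 − (+0.77) = +0.72 V (n = 3).
Rearranging E = E° − (0.0592/n)·log Q gives log Q = 3(+0.72 − (+0.816))/0.0592 = −4.865.
Balancing electrons gives Au^3+(aq) + 3 Fe^2+(aq) → Au(s) + 3 Fe^3+(aq); thus Q = [Fe^3+(aq)]^3 / ([Au^3+(aq)]·[Fe^2+(aq)]^3).
Isolating [Au^3+(aq)] in Q = 10^{−4.865} yields log [Au^3+(aq)] = −3.065, i.e. 0.00086 M.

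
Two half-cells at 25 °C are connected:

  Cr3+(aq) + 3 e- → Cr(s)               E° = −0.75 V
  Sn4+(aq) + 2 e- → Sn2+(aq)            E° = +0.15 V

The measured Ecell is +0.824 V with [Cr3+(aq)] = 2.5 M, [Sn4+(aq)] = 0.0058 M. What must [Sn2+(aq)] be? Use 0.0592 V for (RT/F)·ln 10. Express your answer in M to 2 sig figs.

1.2 M

The Sn⁴⁺/Sn²⁺ couple has the larger reduction potential, so it is the cathode: E°cell = +0.15 − (−0.75) = +0.90 V and n = 6.
Since E = E° − (0.0592/n)·log Q, log Q = n(E° − E)/0.0592 = 7.703.
The balanced reaction is 3 Sn4+(aq) + 2 Cr(s) → 3 Sn2+(aq) + 2 Cr3+(aq), so Q = ([Sn2+(aq)]^3·[Cr3+(aq)]^2) / [Sn4+(aq)]^3.
Isolating [Sn2+(aq)] in Q = 10^{7.703} yields log [Sn2+(aq)] = 0.066, i.e. 1.2 M.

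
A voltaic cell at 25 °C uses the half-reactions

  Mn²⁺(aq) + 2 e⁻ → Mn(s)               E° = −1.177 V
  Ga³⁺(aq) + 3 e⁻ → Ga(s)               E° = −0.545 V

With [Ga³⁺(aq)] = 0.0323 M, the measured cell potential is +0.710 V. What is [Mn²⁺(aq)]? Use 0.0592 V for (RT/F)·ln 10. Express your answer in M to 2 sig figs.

0.00023 M

Ga³⁺/Ga is the cathode (higher E°); E°cell = −0.545 − (−1.177) = +0.632 V with n = 6.
From the Nernst equation, log Q = n(E° − E)/0.0592 = 6·(+0.632 − (+0.710))/0.0592 = −7.905.
Balancing electrons gives 2 Ga³⁺(aq) + 3 Mn(s) → 2 Ga(s) + 3 Mn²⁺(aq); thus Q = [Mn²⁺(aq)]^3 / [Ga³⁺(aq)]^2.
Solving for the unknown gives log [Mn²⁺(aq)] = −3.629, so [Mn²⁺(aq)] ≈ 0.00023 M.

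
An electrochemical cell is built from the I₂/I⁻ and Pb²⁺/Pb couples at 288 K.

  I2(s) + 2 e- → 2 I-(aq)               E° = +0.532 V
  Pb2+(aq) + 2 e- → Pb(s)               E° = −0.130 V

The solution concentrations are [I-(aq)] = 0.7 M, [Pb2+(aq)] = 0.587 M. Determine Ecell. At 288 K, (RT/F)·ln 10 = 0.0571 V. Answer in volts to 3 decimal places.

+0.677 V

The I₂/I⁻ couple has the more positive E°, so it is the cathode; Pb²⁺/Pb is the anode.
The standard potential is +0.532 − (−0.130) = +0.662 V and the balanced reaction transfers n = 2 electrons.
For the overall reaction I2(s) + Pb(s) → 2 I-(aq) + Pb2+(aq), Q = [I-(aq)]^2·[Pb2+(aq)] = 0.288, giving log Q = −0.541.
E = E° − (0.0571/n)·log Q = +0.662 − (0.0571/2)(−0.541) = +0.677 V.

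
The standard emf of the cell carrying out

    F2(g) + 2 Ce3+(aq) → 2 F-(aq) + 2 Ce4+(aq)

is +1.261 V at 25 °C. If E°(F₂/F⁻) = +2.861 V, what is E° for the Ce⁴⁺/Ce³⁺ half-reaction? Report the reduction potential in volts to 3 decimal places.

+1.600 V

In the reaction as written the F₂/F⁻ couple is reduced (cathode) and Ce⁴⁺/Ce³⁺ is oxidized (anode), so E°cell = E°(F₂/F⁻) − E°(Ce⁴⁺/Ce³⁺).
E°(Ce⁴⁺/Ce³⁺) = E°(cathode) − E°cell = +2.861 − (+1.261) = +1.600 V.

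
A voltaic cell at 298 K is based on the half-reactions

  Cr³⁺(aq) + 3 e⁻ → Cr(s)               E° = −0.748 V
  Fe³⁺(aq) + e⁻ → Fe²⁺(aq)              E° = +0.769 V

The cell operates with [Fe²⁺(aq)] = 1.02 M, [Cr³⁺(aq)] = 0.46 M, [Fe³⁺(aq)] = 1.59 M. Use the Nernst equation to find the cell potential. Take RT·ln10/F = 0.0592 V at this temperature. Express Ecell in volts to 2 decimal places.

+1.54 V

Since E°(Fe³⁺/Fe²⁺) > E°(Cr³⁺/Cr), Fe³⁺/Fe²⁺ serves as the cathode.
E°cell = E°cat − E°an = +0.769 − (−0.748) = +1.517 V; n = 3.
Balancing gives 3 Fe³⁺(aq) + Cr(s) → 3 Fe²⁺(aq) + Cr³⁺(aq); hence Q = ([Fe²⁺(aq)]^3·[Cr³⁺(aq)]) / [Fe³⁺(aq)]^3 = 0.121 (log Q = −0.916).
Applying E = E° − (RT ln10/nF)·log Q gives +1.517 − (0.0592/3)(−0.916) = +1.54 V.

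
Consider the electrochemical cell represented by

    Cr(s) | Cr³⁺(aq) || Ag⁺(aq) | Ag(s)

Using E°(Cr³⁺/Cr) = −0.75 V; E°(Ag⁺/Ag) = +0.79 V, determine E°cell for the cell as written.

By convention the left-hand electrode in cell notation is the anode (oxidation) and the right-hand electrode is the cathode (reduction).
E°cell = E°(right) − E°(left) = +0.79 − (−0.75) = +1.54 V.

+1.54 V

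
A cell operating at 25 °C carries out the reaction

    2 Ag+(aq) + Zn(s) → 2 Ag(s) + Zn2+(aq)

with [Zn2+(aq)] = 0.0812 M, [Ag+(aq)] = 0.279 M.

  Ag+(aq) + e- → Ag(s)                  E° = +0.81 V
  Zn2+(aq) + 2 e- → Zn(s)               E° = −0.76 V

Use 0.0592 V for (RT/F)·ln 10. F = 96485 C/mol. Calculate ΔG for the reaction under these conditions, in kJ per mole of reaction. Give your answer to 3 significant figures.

E°cell = +0.81 − (−0.76) = +1.57 V; the balanced reaction transfers n = 2 electrons.
Q = [Zn2+(aq)] / [Ag+(aq)]^2 = 1.04, so log Q = 0.018 and E = +1.57 − (0.0592/2)(0.018) = +1.5695 V.
Then ΔG = −nFE = −2 × 96485 × +1.5695 J/mol = −303 kJ/mol.

−303 kJ/mol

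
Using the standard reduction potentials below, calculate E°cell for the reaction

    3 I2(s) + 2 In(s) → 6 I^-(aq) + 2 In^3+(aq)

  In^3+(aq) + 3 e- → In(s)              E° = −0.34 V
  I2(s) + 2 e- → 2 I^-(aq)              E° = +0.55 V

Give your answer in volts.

I2(s) gains electrons, so the I₂/I⁻ couple is the cathode; the In³⁺/In couple is the anode.
E°cell = E°(cathode) − E°(anode) = +0.55 − (−0.34) = +0.89 V.

+0.89 V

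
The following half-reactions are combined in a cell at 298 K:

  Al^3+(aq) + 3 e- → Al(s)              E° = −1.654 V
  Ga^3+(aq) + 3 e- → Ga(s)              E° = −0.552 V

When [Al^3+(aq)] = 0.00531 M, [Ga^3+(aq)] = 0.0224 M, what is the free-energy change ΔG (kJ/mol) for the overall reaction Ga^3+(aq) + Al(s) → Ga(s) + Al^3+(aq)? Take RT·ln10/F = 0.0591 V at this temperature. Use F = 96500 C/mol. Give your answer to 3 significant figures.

E°cell = −0.552 − (−1.654) = +1.102 V; the balanced reaction transfers n = 3 electrons.
Here Q = [Al^3+(aq)] / [Ga^3+(aq)] = 0.237 (log Q = −0.625), giving E = +1.102 − (0.0591/3)·(−0.625) = +1.1143 V.
Then ΔG = −nFE = −3 × 96500 × +1.1143 J/mol = −323 kJ/mol.

−323 kJ/mol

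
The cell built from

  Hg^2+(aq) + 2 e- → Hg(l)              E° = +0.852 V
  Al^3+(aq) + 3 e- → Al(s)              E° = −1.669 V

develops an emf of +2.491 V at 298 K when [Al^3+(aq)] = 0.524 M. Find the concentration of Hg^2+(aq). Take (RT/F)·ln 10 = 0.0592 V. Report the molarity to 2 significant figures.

0.063 M

With Hg²⁺/Hg at the cathode and Al³⁺/Al at the anode, E°cell = +0.852 − (−1.669) = +2.521 V (n = 6).
Since E = E° − (0.0592/n)·log Q, log Q = n(E° − E)/0.0592 = 3.041.
Balancing electrons gives 3 Hg^2+(aq) + 2 Al(s) → 3 Hg(l) + 2 Al^3+(aq); thus Q = [Al^3+(aq)]^2 / [Hg^2+(aq)]^3.
Solving for the unknown gives log [Hg^2+(aq)] = −1.201, so [Hg^2+(aq)] ≈ 0.063 M.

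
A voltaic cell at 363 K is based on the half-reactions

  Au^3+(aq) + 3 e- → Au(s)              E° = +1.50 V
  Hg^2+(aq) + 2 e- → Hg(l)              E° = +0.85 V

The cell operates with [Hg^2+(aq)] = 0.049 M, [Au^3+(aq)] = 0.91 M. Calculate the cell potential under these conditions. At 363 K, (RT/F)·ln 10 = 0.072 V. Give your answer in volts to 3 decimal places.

Au³⁺/Au is reduced (cathode, E° = +1.50 V) and Hg²⁺/Hg is oxidized (anode).
E°cell = +1.50 − (+0.85) = +0.65 V, with n = 6 electrons transferred.
The balanced reaction is 2 Au^3+(aq) + 3 Hg(l) → 2 Au(s) + 3 Hg^2+(aq), so Q = [Hg^2+(aq)]^3 / [Au^3+(aq)]^2 = 0.000142 and log Q = −3.847.
By the Nernst equation, E = +0.65 − (0.072/6)·(−3.847) = +0.696 V.

+0.696 V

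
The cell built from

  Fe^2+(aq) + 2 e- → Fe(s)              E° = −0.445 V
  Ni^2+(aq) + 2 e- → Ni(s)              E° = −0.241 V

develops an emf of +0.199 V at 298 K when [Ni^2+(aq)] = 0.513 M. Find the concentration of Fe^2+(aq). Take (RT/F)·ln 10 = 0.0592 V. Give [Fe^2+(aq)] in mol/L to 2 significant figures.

The Ni²⁺/Ni couple has the larger reduction potential, so it is the cathode: E°cell = −0.241 − (−0.445) = +0.204 V and n = 2.
Since E = E° − (0.0592/n)·log Q, log Q = n(E° − E)/0.0592 = 0.169.
The balanced reaction is Ni^2+(aq) + Fe(s) → Ni(s) + Fe^2+(aq), so Q = [Fe^2+(aq)] / [Ni^2+(aq)].
Isolating [Fe^2+(aq)] in Q = 10^{0.169} yields log [Fe^2+(aq)] = −0.121, i.e. 0.76 M.

0.76 M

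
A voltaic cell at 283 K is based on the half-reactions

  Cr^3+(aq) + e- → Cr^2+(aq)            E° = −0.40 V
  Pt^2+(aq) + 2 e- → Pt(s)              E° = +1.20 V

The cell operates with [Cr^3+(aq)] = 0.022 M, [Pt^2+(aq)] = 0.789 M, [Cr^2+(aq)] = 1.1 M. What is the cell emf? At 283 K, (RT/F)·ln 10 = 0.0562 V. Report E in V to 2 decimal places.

+1.69 V

Pt²⁺/Pt is reduced (cathode, E° = +1.20 V) and Cr³⁺/Cr²⁺ is oxidized (anode).
E°cell = +1.20 − (−0.40) = +1.60 V, with n = 2 electrons transferred.
Balancing gives Pt^2+(aq) + 2 Cr^2+(aq) → Pt(s) + 2 Cr^3+(aq); hence Q = [Cr^3+(aq)]^2 / ([Pt^2+(aq)]·[Cr^2+(aq)]^2) = 0.000507 (log Q = −3.295).
Applying E = E° − (RT ln10/nF)·log Q gives +1.60 − (0.0562/2)(−3.295) = +1.69 V.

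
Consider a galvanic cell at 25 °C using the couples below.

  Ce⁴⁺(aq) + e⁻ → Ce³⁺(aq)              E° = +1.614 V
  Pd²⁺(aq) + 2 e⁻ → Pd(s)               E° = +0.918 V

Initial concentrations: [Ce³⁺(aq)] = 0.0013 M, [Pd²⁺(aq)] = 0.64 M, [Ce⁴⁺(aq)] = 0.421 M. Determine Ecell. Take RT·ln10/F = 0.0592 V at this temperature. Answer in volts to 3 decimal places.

Since E°(Ce⁴⁺/Ce³⁺) > E°(Pd²⁺/Pd), Ce⁴⁺/Ce³⁺ serves as the cathode.
The standard potential is +1.614 − (+0.918) = +0.696 V and the balanced reaction transfers n = 2 electrons.
Balancing gives 2 Ce⁴⁺(aq) + Pd(s) → 2 Ce³⁺(aq) + Pd²⁺(aq); hence Q = ([Ce³⁺(aq)]^2·[Pd²⁺(aq)]) / [Ce⁴⁺(aq)]^2 = 6.1×10^−6 (log Q = −5.214).
By the Nernst equation, E = +0.696 − (0.0592/2)·(−5.214) = +0.850 V.

+0.850 V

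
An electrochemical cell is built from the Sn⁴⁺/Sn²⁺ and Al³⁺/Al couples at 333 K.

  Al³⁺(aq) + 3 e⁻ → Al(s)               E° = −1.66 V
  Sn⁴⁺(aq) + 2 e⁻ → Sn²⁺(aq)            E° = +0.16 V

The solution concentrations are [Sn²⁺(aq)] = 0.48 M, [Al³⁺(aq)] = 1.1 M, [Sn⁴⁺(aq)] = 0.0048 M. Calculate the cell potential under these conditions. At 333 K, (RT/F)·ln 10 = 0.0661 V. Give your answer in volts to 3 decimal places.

+1.753 V

Sn⁴⁺/Sn²⁺ is reduced (cathode, E° = +0.16 V) and Al³⁺/Al is oxidized (anode).
E°cell = E°cat − E°an = +0.16 − (−1.66) = +1.82 V; n = 6.
The balanced reaction is 3 Sn⁴⁺(aq) + 2 Al(s) → 3 Sn²⁺(aq) + 2 Al³⁺(aq), so Q = ([Sn²⁺(aq)]^3·[Al³⁺(aq)]^2) / [Sn⁴⁺(aq)]^3 = 1.21×10^6 and log Q = 6.083.
By the Nernst equation, E = +1.82 − (0.0661/6)·(6.083) = +1.753 V.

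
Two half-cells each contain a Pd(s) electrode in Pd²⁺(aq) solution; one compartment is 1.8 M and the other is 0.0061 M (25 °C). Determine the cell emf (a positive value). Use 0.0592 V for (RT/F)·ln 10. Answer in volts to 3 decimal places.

For a concentration cell E°cell = 0, since both electrodes use the same couple.
The compartment with the higher Pd²⁺(aq) concentration (1.8 M) acts as the cathode; ions are reduced there and produced at the dilute (0.0061 M) anode.
With n = 2, Ecell = −(0.0592/2)·log([dilute]/[conc]) = −(0.0592/2)·log(0.0061/1.8) = +0.073 V.

0.073 V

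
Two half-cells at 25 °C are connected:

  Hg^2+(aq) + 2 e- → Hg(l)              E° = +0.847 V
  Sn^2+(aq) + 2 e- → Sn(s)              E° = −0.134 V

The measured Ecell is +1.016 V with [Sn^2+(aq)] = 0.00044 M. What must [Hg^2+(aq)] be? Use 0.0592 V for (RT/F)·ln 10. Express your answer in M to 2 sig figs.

With Hg²⁺/Hg at the cathode and Sn²⁺/Sn at the anode, E°cell = +0.847 − (−0.134) = +0.981 V (n = 2).
From the Nernst equation, log Q = n(E° − E)/0.0592 = 2·(+0.981 − (+1.016))/0.0592 = −1.182.
Balancing electrons gives Hg^2+(aq) + Sn(s) → Hg(l) + Sn^2+(aq); thus Q = [Sn^2+(aq)] / [Hg^2+(aq)].
Isolating [Hg^2+(aq)] in Q = 10^{−1.182} yields log [Hg^2+(aq)] = −2.175, i.e. 0.0067 M.

0.0067 M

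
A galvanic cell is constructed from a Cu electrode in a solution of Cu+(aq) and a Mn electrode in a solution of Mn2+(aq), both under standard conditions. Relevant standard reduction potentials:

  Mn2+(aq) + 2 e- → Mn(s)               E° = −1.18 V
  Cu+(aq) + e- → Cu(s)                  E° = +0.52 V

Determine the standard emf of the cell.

Of the two couples in this cell, the one with the more positive reduction potential is reduced at the cathode: here that is Cu⁺/Cu (+0.52 V); Mn²⁺/Mn (−1.18 V) is the anode.
E°cell = E°(cathode) − E°(anode) = +0.52 − (−1.18) = +1.70 V.

+1.70 V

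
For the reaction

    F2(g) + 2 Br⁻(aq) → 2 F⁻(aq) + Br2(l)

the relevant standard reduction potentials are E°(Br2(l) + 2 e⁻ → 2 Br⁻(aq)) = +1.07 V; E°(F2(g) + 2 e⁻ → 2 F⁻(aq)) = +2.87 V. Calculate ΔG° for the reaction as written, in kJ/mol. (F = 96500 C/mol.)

−347 kJ/mol

In the reaction as written F2(g) is reduced, so the F₂/F⁻ couple is the cathode and Br₂/Br⁻ is the anode.
E°cell = +2.87 − (+1.07) = +1.80 V; balancing electrons gives n = 2.
ΔG° = −nFE°cell = −(2)(96500)(+1.80) J/mol = −347 kJ/mol.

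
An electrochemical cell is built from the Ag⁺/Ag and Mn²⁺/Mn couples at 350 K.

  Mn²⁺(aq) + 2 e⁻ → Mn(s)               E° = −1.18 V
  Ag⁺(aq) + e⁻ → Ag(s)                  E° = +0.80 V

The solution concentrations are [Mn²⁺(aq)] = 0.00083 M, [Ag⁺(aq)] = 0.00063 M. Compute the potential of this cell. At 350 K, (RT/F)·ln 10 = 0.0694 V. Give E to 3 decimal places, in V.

Ag⁺/Ag is reduced (cathode, E° = +0.80 V) and Mn²⁺/Mn is oxidized (anode).
E°cell = E°cat − E°an = +0.80 − (−1.18) = +1.98 V; n = 2.
Balancing gives 2 Ag⁺(aq) + Mn(s) → 2 Ag(s) + Mn²⁺(aq); hence Q = [Mn²⁺(aq)] / [Ag⁺(aq)]^2 = 2.09×10^3 (log Q = 3.320).
By the Nernst equation, E = +1.98 − (0.0694/2)·(3.320) = +1.865 V.

+1.865 V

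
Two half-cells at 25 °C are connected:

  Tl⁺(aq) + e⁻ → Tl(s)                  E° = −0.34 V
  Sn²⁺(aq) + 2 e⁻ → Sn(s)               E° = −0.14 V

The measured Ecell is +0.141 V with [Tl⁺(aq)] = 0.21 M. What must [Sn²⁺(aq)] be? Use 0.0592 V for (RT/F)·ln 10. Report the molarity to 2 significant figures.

With Sn²⁺/Sn at the cathode and Tl⁺/Tl at the anode, E°cell = −0.14 − (−0.34) = +0.20 V (n = 2).
From the Nernst equation, log Q = n(E° − E)/0.0592 = 2·(+0.20 − (+0.141))/0.0592 = 1.993.
For Sn²⁺(aq) + 2 Tl(s) → Sn(s) + 2 Tl⁺(aq), the reaction quotient is Q = [Tl⁺(aq)]^2 / [Sn²⁺(aq)].
Isolating [Sn²⁺(aq)] in Q = 10^{1.993} yields log [Sn²⁺(aq)] = −3.349, i.e. 0.00045 M.

0.00045 M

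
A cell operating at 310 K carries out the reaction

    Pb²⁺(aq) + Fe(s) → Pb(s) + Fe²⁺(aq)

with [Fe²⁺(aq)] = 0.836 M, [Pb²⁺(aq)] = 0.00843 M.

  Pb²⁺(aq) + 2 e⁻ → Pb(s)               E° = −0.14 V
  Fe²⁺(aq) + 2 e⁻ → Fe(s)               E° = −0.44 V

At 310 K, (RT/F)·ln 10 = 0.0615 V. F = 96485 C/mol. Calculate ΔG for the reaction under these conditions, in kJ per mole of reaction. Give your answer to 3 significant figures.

With Pb²⁺/Pb reduced at the cathode, E°cell = −0.14 − (−0.44) = +0.30 V and n = 2.
The reaction quotient is [Fe²⁺(aq)] / [Pb²⁺(aq)] = 99.2; by Nernst, E = +0.30 − (0.0615/2)(1.996) = +0.2386 V.
ΔG = −nFE = −(2)(96485)(+0.2386) J/mol = −46.0 kJ/mol.

−46.0 kJ/mol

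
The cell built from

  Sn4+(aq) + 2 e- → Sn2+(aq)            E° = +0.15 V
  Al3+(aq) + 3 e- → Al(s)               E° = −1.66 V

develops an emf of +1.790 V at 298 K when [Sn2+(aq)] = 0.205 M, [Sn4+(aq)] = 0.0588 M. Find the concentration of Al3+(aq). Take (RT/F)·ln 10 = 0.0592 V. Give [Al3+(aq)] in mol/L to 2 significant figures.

1.6 M

The Sn⁴⁺/Sn²⁺ couple has the larger reduction potential, so it is the cathode: E°cell = +0.15 − (−1.66) = +1.81 V and n = 6.
From the Nernst equation, log Q = n(E° − E)/0.0592 = 6·(+1.81 − (+1.790))/0.0592 = 2.027.
For 3 Sn4+(aq) + 2 Al(s) → 3 Sn2+(aq) + 2 Al3+(aq), the reaction quotient is Q = ([Sn2+(aq)]^3·[Al3+(aq)]^2) / [Sn4+(aq)]^3.
Isolating [Al3+(aq)] in Q = 10^{2.027} yields log [Al3+(aq)] = 0.200, i.e. 1.6 M.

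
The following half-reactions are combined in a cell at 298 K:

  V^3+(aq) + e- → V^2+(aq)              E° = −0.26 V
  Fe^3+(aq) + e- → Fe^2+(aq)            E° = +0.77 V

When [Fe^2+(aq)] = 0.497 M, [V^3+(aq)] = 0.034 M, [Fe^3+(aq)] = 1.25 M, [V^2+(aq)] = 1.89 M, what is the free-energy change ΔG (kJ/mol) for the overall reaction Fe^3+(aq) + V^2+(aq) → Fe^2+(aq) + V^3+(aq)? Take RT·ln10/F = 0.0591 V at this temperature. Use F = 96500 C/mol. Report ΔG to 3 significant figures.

The standard cell potential is +0.77 − (−0.26) = +1.03 V, with n = 1 electron in the balanced equation.
Here Q = ([Fe^2+(aq)]·[V^3+(aq)]) / ([Fe^3+(aq)]·[V^2+(aq)]) = 0.00715 (log Q = −2.146), giving E = +1.03 − (0.0591/1)·(−2.146) = +1.1568 V.
Finally ΔG = −nFE = −(1)(96500 C/mol)(+1.1568 V) = −112 kJ/mol.

−112 kJ/mol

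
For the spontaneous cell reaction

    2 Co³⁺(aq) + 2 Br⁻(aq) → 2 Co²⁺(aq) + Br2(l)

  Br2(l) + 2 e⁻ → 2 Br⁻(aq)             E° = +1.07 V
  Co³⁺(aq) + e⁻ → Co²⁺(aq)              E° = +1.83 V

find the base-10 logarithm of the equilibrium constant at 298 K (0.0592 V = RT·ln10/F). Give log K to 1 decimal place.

The Co³⁺/Co²⁺ couple is reduced (cathode); E°cell = +1.83 − (+1.07) = +0.76 V with n = 2.
At equilibrium E = 0, so log K = nE°cell / 0.0592 = (2)(+0.76) / 0.0592 = 25.7.

log K = 25.7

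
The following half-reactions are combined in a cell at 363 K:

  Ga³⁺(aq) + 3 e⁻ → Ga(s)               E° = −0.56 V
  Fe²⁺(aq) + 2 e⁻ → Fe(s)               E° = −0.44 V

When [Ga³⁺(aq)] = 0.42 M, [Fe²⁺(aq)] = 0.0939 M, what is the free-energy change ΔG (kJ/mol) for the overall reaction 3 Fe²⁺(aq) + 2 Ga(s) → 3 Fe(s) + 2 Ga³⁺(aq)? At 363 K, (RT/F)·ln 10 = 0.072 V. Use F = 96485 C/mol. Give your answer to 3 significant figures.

The standard cell potential is −0.44 − (−0.56) = +0.12 V, with n = 6 electrons in the balanced equation.
Here Q = [Ga³⁺(aq)]^2 / [Fe²⁺(aq)]^3 = 213 (log Q = 2.329), giving E = +0.12 − (0.072/6)·(2.329) = +0.0921 V.
Finally ΔG = −nFE = −(6)(96485 C/mol)(+0.0921 V) = −53.3 kJ/mol.

−53.3 kJ/mol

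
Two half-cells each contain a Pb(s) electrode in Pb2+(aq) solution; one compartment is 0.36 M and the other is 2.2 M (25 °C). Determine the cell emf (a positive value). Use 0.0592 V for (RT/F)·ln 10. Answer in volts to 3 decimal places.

0.023 V

For a concentration cell E°cell = 0, since both electrodes use the same couple.
The compartment with the higher Pb2+(aq) concentration (2.2 M) acts as the cathode; ions are reduced there and produced at the dilute (0.36 M) anode.
With n = 2, Ecell = −(0.0592/2)·log([dilute]/[conc]) = −(0.0592/2)·log(0.36/2.2) = +0.023 V.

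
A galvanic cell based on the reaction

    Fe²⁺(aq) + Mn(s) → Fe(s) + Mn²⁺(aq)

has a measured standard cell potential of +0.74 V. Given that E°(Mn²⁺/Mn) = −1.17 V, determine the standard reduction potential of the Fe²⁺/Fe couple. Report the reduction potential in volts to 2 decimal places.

In the reaction as written the Fe²⁺/Fe couple is reduced (cathode) and Mn²⁺/Mn is oxidized (anode), so E°cell = E°(Fe²⁺/Fe) − E°(Mn²⁺/Mn).
E°(Fe²⁺/Fe) = E°cell + E°(anode) = +0.74 + (−1.17) = −0.43 V.

−0.43 V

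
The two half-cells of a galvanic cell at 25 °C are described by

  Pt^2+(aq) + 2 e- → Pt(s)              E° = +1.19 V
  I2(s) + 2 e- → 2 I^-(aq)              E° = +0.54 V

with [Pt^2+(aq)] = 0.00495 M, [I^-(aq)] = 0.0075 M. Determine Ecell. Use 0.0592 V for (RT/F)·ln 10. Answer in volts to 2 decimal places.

Since E°(Pt²⁺/Pt) > E°(I₂/I⁻), Pt²⁺/Pt serves as the cathode.
The standard potential is +1.19 − (+0.54) = +0.65 V and the balanced reaction transfers n = 2 electrons.
The balanced reaction is Pt^2+(aq) + 2 I^-(aq) → Pt(s) + I2(s), so Q = 1 / ([Pt^2+(aq)]·[I^-(aq)]^2) = 3.59×10^6 and log Q = 6.555.
By the Nernst equation, E = +0.65 − (0.0592/2)·(6.555) = +0.46 V.

+0.46 V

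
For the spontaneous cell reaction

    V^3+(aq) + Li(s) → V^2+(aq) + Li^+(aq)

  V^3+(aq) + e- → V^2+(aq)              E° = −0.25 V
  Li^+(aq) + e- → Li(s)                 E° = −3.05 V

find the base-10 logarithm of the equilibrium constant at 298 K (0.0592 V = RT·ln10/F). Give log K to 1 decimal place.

log K = 47.3

The V³⁺/V²⁺ couple is reduced (cathode); E°cell = −0.25 − (−3.05) = +2.80 V with n = 1.
At equilibrium E = 0, so log K = nE°cell / 0.0592 = (1)(+2.80) / 0.0592 = 47.3.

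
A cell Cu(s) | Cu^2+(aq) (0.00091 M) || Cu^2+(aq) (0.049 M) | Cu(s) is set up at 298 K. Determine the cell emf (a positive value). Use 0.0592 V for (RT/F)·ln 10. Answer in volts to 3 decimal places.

0.051 V

For a concentration cell E°cell = 0, since both electrodes use the same couple.
The compartment with the higher Cu^2+(aq) concentration (0.049 M) acts as the cathode; ions are reduced there and produced at the dilute (0.00091 M) anode.
With n = 2, Ecell = −(0.0592/2)·log([dilute]/[conc]) = −(0.0592/2)·log(0.00091/0.049) = +0.051 V.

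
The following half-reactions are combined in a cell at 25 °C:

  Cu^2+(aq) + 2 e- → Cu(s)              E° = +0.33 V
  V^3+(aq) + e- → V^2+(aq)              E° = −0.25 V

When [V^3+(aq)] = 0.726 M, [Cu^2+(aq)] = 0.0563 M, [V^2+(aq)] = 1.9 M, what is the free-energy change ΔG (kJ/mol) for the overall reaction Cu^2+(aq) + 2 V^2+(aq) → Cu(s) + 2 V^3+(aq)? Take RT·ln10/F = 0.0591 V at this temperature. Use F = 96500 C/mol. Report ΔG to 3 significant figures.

E°cell = +0.33 − (−0.25) = +0.58 V; the balanced reaction transfers n = 2 electrons.
The reaction quotient is [V^3+(aq)]^2 / ([Cu^2+(aq)]·[V^2+(aq)]^2) = 2.59; by Nernst, E = +0.58 − (0.0591/2)(0.414) = +0.5678 V.
ΔG = −nFE = −(2)(96500)(+0.5678) J/mol = −110 kJ/mol.

−110 kJ/mol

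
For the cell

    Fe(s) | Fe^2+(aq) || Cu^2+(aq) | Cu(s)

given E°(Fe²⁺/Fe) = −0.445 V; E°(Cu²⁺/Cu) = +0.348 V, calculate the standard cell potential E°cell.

+0.793 V

By convention the left-hand electrode in cell notation is the anode (oxidation) and the right-hand electrode is the cathode (reduction).
E°cell = E°(right) − E°(left) = +0.348 − (−0.445) = +0.793 V.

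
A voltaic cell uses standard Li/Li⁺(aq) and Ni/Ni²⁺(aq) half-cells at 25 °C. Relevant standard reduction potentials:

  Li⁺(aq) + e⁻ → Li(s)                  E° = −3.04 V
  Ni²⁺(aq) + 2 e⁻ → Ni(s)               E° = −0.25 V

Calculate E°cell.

Of the two couples in this cell, the one with the more positive reduction potential is reduced at the cathode: here that is Ni²⁺/Ni (−0.25 V); Li⁺/Li (−3.04 V) is the anode.
E°cell = E°(cathode) − E°(anode) = −0.25 − (−3.04) = +2.79 V.

+2.79 V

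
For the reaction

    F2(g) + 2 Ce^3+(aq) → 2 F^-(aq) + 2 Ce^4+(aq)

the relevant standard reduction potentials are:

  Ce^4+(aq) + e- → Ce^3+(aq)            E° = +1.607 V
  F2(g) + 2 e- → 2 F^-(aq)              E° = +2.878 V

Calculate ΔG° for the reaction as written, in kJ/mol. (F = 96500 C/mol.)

−245 kJ/mol

In the reaction as written F2(g) is reduced, so the F₂/F⁻ couple is the cathode and Ce⁴⁺/Ce³⁺ is the anode.
E°cell = +2.878 − (+1.607) = +1.271 V; balancing electrons gives n = 2.
ΔG° = −nFE°cell = −(2)(96500)(+1.271) J/mol = −245 kJ/mol.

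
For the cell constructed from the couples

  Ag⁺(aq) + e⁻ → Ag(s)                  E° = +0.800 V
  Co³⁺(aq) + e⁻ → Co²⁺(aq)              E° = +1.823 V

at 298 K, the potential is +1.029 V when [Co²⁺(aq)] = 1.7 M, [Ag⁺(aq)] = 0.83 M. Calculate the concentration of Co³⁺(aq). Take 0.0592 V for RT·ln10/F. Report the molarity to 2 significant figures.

1.8 M

Co³⁺/Co²⁺ is the cathode (higher E°); E°cell = +1.823 − (+0.800) = +1.023 V with n = 1.
Since E = E° − (0.0592/n)·log Q, log Q = n(E° − E)/0.0592 = −0.101.
For Co³⁺(aq) + Ag(s) → Co²⁺(aq) + Ag⁺(aq), the reaction quotient is Q = ([Co²⁺(aq)]·[Ag⁺(aq)]) / [Co³⁺(aq)].
Isolating [Co³⁺(aq)] in Q = 10^{−0.101} yields log [Co³⁺(aq)] = 0.251, i.e. 1.8 M.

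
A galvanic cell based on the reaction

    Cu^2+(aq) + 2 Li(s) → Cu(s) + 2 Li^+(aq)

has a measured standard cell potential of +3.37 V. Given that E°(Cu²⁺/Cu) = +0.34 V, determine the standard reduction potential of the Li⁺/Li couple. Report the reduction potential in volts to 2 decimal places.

In the reaction as written the Cu²⁺/Cu couple is reduced (cathode) and Li⁺/Li is oxidized (anode), so E°cell = E°(Cu²⁺/Cu) − E°(Li⁺/Li).
E°(Li⁺/Li) = E°(cathode) − E°cell = +0.34 − (+3.37) = −3.03 V.

−3.03 V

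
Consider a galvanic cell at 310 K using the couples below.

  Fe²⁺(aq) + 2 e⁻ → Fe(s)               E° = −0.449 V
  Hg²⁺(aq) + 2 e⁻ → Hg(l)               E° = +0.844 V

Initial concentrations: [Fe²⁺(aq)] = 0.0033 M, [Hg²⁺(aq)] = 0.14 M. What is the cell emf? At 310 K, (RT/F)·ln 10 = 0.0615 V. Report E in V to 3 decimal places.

+1.343 V

The Hg²⁺/Hg couple has the more positive E°, so it is the cathode; Fe²⁺/Fe is the anode.
E°cell = E°cat − E°an = +0.844 − (−0.449) = +1.293 V; n = 2.
The balanced reaction is Hg²⁺(aq) + Fe(s) → Hg(l) + Fe²⁺(aq), so Q = [Fe²⁺(aq)] / [Hg²⁺(aq)] = 0.0236 and log Q = −1.628.
By the Nernst equation, E = +1.293 − (0.0615/2)·(−1.628) = +1.343 V.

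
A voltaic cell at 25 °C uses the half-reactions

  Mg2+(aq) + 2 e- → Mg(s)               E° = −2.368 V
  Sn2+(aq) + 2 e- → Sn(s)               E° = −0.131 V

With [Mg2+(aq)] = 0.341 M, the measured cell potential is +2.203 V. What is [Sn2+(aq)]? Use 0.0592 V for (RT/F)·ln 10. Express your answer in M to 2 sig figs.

The Sn²⁺/Sn couple has the larger reduction potential, so it is the cathode: E°cell = −0.131 − (−2.368) = +2.237 V and n = 2.
Since E = E° − (0.0592/n)·log Q, log Q = n(E° − E)/0.0592 = 1.149.
Balancing electrons gives Sn2+(aq) + Mg(s) → Sn(s) + Mg2+(aq); thus Q = [Mg2+(aq)] / [Sn2+(aq)].
Substituting the known concentrations and solving, log [Sn2+(aq)] = −1.616 and [Sn2+(aq)] = 0.024 M.

0.024 M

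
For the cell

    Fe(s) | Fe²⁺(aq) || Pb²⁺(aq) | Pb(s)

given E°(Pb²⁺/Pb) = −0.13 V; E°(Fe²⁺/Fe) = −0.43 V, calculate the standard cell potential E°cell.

+0.30 V

By convention the left-hand electrode in cell notation is the anode (oxidation) and the right-hand electrode is the cathode (reduction).
E°cell = E°(right) − E°(left) = −0.13 − (−0.43) = +0.30 V.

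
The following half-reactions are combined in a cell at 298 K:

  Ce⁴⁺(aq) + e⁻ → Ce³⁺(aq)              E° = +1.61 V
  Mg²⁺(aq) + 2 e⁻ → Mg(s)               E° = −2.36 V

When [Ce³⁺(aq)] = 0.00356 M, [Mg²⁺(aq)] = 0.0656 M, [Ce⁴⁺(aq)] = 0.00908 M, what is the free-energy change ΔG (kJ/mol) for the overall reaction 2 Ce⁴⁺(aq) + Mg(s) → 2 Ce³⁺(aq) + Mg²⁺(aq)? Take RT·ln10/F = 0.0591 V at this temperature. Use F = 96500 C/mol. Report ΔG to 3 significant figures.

−778 kJ/mol

E°cell = +1.61 − (−2.36) = +3.97 V; the balanced reaction transfers n = 2 electrons.
Here Q = ([Ce³⁺(aq)]^2·[Mg²⁺(aq)]) / [Ce⁴⁺(aq)]^2 = 0.0101 (log Q = −1.996), giving E = +3.97 − (0.0591/2)·(−1.996) = +4.0290 V.
Finally ΔG = −nFE = −(2)(96500 C/mol)(+4.0290 V) = −778 kJ/mol.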